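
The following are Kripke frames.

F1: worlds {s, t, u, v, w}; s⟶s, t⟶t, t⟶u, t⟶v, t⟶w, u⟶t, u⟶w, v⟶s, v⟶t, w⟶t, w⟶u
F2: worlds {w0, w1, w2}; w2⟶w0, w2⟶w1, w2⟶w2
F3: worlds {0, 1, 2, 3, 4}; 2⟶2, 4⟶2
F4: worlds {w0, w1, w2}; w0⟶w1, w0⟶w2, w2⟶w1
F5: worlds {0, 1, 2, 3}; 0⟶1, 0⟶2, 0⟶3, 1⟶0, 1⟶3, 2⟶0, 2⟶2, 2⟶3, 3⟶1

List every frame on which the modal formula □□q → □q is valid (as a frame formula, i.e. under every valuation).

F1, F2, F3

Frame correspondent (Sahlqvist): ∀x ∀y (Rxy → ∃z (Rxz ∧ Rzy)) — i.e. density.
F1: condition met.
F2: condition met.
F3: condition met.
F4: fails — Rw2w1 but no z with Rw2z and Rzw1.
F5: fails — R10 but no z with R1z and Rz0.
Valid on: F1, F2, F3.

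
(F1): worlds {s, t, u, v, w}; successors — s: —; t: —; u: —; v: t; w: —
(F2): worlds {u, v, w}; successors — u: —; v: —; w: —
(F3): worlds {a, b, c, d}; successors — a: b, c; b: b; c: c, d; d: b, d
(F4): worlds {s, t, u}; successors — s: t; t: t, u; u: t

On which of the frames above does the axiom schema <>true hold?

Frame correspondent (Sahlqvist): forall x exists y Rxy — i.e. seriality.
(F1): fails — world s has no successor.
(F2): fails — world u has no successor.
(F3): holds.
(F4): holds.
Valid on: (F3), (F4).

(F3), (F4)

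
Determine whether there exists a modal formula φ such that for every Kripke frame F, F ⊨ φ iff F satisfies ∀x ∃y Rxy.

Definable; □q → ◇q defines it

Yes: it is seriality, defined by the D schema □q → ◇q.
Suppose □q→◇q is valid. At any x set V(q)=W. Then □q at x, so ◇q at x, so x has a successor.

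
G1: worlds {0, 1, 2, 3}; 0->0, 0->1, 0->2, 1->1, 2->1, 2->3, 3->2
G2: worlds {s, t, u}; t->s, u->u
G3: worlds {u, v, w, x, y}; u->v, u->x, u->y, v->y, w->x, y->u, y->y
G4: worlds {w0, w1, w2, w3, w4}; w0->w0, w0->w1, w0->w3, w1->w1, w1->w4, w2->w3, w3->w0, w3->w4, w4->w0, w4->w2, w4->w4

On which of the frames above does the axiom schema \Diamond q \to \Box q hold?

The schema corresponds to partial functionality: \forall x \forall y \forall z (Rxy \wedge Rxz \to y = z).
G1: fails — 0 sees both 0 and 1.
G2: ✓.
G3: fails — u sees both v and x.
G4: fails — w0 sees both w0 and w1.

G2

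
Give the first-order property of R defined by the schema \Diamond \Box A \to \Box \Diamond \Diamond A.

This is a Sahlqvist (Geach-type) schema ◇^1□^1A → □^1◇^2A.
First-order correspondent: \forall x \forall y \forall z ((xRy \wedge xRz) \to \exists w (yRw \wedge z R^2 w)).

\forall x \forall y \forall z ((xRy \wedge xRz) \to \exists w (yRw \wedge z R^2 w))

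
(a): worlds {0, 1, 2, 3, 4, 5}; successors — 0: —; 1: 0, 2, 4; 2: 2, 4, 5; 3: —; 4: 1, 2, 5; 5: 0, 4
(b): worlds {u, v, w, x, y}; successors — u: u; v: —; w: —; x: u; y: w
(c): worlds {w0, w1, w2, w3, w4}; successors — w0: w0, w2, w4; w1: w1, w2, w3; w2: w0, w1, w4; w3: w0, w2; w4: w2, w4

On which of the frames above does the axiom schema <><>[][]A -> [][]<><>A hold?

(b), (c)

Frame correspondent (Sahlqvist): forall x forall y forall z ((x R^2 y & x R^2 z) -> exists w (y R^2 w & z R^2 w)) — i.e. a generalized confluence (Geach) condition.
(a): fails — 2R²0, 2R²0 but no w with 0R²w and 0R²w.
(b): satisfies the condition.
(c): satisfies the condition.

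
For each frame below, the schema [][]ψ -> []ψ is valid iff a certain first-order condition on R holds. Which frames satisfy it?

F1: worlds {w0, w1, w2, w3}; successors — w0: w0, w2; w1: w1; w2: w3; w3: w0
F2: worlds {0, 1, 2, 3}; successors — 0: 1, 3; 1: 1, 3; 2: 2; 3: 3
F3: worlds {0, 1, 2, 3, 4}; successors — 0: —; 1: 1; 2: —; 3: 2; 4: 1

F2

The schema corresponds to density: forall x forall y (Rxy -> exists z (Rxz & Rzy)).
F1: fails — Rw2w3 but no z with Rw2z and Rzw3.
F2: holds.
F3: fails — R32 but no z with R3z and Rz2.
Valid on: F2.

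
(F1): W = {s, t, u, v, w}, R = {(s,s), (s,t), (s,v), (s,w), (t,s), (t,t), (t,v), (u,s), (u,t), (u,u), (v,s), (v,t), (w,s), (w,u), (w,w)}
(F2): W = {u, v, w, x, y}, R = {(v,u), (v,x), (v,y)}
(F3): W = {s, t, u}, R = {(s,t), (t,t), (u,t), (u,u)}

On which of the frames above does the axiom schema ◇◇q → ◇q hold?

The schema corresponds to transitivity: ∀x ∀y ∀z (Rxy ∧ Ryz → Rxz).
(F1): fails — Rwu and Rut but not Rwt.
(F2): condition met.
(F3): condition met.
Valid on: (F2), (F3).

(F2), (F3)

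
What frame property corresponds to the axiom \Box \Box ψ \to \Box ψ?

Suppose □□ψ→□ψ is valid. Take Rxy and set V(ψ)={w : xR²w}. Then □□ψ at x, so □ψ at x, so ψ at y, i.e. ∃z(Rxz∧Rzy).

Density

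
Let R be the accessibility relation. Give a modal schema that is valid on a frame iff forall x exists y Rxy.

This is seriality; the standard corresponding axiom is D: □s → ◇s.

□s → ◇s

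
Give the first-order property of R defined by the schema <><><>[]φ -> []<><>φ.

forall x forall y forall z ((x R^3 y & xRz) -> exists w (yRw & z R^2 w))

This is a Sahlqvist (Geach-type) schema ◇^3□^1φ → □^1◇^2φ.
First-order correspondent: forall x forall y forall z ((x R^3 y & xRz) -> exists w (yRw & z R^2 w)).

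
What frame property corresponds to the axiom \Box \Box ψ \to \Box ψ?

Suppose □□ψ→□ψ is valid. Take Rxy and set V(ψ)={w : xR²w}. Then □□ψ at x, so □ψ at x, so ψ at y, i.e. ∃z(Rxz∧Rzy).

density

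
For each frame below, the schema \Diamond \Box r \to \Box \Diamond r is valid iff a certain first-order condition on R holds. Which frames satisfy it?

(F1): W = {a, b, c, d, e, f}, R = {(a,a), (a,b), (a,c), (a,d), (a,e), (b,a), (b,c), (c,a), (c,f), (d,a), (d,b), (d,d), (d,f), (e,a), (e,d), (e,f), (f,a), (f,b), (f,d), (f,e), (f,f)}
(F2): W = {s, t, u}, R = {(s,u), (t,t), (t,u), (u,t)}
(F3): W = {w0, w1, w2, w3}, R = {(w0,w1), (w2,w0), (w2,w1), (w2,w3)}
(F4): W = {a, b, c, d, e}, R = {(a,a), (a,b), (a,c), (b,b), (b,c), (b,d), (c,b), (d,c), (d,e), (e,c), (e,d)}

Frame correspondent (Sahlqvist): \forall x \forall y \forall z (Rxy \wedge Rxz \to \exists w (Ryw \wedge Rzw)) — i.e. convergence.
(F1): satisfies the condition.
(F2): satisfies the condition.
(F3): fails — Rw0w1 and Rw0w1 but w1 and w1 have no common successor.
(F4): fails — Rbc and Rbd but c and d have no common successor.

(F1), (F2)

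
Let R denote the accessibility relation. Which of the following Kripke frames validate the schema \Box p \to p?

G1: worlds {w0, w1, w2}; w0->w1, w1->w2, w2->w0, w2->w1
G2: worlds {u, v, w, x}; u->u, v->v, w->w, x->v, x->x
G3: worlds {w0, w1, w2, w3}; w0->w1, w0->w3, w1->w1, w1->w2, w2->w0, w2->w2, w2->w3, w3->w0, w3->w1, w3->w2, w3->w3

Frame correspondent (Sahlqvist): \forall x Rxx — i.e. reflexivity.
G1: fails — world w0 does not see itself.
G2: satisfies the condition.
G3: fails — world w0 does not see itself.
Valid on: G2.

G2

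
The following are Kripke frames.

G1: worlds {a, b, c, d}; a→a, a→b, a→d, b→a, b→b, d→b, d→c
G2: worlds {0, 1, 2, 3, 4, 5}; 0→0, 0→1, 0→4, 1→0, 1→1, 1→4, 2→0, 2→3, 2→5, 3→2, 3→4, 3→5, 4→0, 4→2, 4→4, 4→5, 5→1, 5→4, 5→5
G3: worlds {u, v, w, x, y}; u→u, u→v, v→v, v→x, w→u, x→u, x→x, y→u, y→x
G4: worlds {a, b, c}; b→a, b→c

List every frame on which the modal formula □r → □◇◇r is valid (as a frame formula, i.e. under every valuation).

G2, G3

Frame correspondent (Sahlqvist): ∀x ∀z (xRz → ∃w (xRw ∧ zR²w)) — i.e. a generalized confluence (Geach) condition.
G1: fails — dRc but no w with dRw and cR²w.
G2: condition met.
G3: condition met.
G4: fails — bRa but no w with bRw and aR²w.
Valid on: G2, G3.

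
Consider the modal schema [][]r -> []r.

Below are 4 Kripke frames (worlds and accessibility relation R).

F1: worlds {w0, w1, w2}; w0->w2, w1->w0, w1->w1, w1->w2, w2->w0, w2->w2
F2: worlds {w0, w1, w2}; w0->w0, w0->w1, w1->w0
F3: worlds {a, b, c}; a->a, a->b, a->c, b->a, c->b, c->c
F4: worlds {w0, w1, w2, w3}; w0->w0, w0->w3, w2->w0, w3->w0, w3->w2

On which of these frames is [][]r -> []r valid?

Frame correspondent (Sahlqvist): forall x forall y (Rxy -> exists z (Rxz & Rzy)) — i.e. density.
F1: ✓.
F2: ✓.
F3: ✓.
F4: fails — Rw3w2 but no z with Rw3z and Rzw2.
Valid on: F1, F2, F3.

F1, F2, F3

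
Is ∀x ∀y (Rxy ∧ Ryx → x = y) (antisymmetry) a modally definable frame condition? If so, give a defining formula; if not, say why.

Any modally definable frame class is closed under surjective bounded morphisms.
The 6-cycle (worlds a,b,c,d,e,f with a→b→c→d→e→f→a) is antisymmetric. Sending even-indexed worlds to • and odd-indexed worlds to ∘ is a surjective bounded morphism onto the two-world frame with •↔∘, which is not antisymmetric.
Hence antisymmetry is not modally definable.

Not definable by any modal formula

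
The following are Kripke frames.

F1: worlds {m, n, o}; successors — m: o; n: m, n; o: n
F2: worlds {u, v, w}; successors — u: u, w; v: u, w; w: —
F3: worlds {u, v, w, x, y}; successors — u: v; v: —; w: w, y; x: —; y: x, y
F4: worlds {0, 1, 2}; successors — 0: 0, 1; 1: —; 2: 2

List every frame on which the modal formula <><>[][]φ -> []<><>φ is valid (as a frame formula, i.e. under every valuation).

This is the axiom for a generalized confluence (Geach) condition; its first-order frame correspondent is forall x forall y forall z ((x R^2 y & xRz) -> exists w (y R^2 w & z R^2 w)).
F1: ✓.
F2: fails — uR²u, uRw but no t with uR²t and wR²t.
F3: fails — wR²x, wRw but no t with xR²t and wR²t.
F4: fails — 0R²0, 0R1 but no w with 0R²w and 1R²w.
Valid on: F1.

F1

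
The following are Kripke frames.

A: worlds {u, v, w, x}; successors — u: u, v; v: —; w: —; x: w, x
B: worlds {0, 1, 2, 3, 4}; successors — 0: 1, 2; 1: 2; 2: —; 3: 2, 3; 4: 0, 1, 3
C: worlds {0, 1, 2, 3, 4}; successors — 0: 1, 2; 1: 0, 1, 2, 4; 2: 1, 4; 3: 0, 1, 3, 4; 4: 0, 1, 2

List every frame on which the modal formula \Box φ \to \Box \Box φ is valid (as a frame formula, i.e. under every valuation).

Frame correspondent (Sahlqvist): \forall x \forall y \forall z (Rxy \wedge Ryz \to Rxz) — i.e. transitivity.
A: satisfies the condition.
B: fails — R43 and R32 but not R42.
C: fails — R34 and R42 but not R32.

A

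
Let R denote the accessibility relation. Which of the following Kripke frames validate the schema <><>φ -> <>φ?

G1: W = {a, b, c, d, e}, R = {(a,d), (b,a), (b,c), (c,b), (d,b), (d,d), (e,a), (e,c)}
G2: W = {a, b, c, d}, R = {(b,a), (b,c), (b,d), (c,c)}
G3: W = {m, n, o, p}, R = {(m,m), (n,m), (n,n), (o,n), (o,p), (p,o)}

G2

Frame correspondent (Sahlqvist): forall x forall y forall z (Rxy & Ryz -> Rxz) — i.e. transitivity.
G1: fails — Rbc and Rcb but not Rbb.
G2: condition met.
G3: fails — Ron and Rnm but not Rom.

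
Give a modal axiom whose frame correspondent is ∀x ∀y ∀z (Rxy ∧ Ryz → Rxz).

□s → □□s

A defining formula is □s → □□s (the 4 axiom).
Suppose □s→□□s is valid. Take Rxy, Ryz and set V(s)={w : Rxw}. Then □s at x, so □□s at x, so □s at y, so s at z, i.e. Rxz.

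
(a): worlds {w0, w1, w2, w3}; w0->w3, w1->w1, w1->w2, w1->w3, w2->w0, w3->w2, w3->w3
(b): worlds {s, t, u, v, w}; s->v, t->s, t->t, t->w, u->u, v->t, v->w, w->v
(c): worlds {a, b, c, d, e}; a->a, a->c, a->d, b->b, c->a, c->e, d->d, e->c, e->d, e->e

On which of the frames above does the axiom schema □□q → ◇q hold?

This is the axiom for a generalized confluence (Geach) condition; its first-order frame correspondent is ∀x ∃w (xR²w ∧ xRw).
(a): fails — at w2 but no w with w2R²w and w2Rw.
(b): fails — at s but no w* with sR²w* and sRw*.
(c): ✓.
Valid on: (c).

(c)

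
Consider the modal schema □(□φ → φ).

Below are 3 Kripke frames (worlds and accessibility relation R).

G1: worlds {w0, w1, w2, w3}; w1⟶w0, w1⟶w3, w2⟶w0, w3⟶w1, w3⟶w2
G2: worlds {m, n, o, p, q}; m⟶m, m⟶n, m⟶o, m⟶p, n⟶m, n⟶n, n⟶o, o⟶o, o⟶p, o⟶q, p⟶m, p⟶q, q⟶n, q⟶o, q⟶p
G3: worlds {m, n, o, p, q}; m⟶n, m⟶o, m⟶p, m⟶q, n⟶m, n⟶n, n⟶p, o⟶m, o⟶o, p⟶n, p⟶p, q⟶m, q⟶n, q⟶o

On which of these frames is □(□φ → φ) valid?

none

The schema corresponds to shift-reflexivity: ∀x ∀y (Rxy → Ryy).
G1: fails — Rw1w0 but not Rw0w0.
G2: fails — Rop but not Rpp.
G3: fails — Rom but not Rmm.
Valid on no frame.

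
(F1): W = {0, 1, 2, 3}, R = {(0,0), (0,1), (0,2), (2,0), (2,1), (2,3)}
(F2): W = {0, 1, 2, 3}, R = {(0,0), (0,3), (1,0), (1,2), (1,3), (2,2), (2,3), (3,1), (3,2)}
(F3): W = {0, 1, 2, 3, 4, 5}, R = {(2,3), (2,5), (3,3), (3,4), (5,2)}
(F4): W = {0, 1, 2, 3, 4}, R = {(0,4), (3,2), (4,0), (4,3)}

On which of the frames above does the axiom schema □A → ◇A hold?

(F2)

This is the axiom for seriality; its first-order frame correspondent is ∀x ∃y Rxy.
(F1): fails — world 1 has no successor.
(F2): condition met.
(F3): fails — world 0 has no successor.
(F4): fails — world 1 has no successor.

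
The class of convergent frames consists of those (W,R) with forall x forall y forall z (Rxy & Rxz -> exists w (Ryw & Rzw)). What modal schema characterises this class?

The condition is convergence. The .2 schema ◇□s → □◇s defines it.
Suppose ◇□s→□◇s is valid. Take Rxy, Rxz and set V(s)={w : Ryw}. Then □s at y so ◇□s at x, so □◇s at x, so ◇s at z, giving w with Rzw and Ryw.

◇□s → □◇s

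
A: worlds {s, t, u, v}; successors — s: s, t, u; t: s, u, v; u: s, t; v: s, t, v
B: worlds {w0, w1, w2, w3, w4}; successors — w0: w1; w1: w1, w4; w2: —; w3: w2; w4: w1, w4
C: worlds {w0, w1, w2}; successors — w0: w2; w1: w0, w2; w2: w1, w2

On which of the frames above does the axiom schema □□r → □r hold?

This is the axiom for density; its first-order frame correspondent is ∀x ∀y (Rxy → ∃z (Rxz ∧ Rzy)).
A: holds.
B: fails — Rw3w2 but no z with Rw3z and Rzw2.
C: fails — Rw1w0 but no z with Rw1z and Rzw0.

A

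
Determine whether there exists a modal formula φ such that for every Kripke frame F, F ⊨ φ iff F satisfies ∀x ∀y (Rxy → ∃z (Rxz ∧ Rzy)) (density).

This is a Sahlqvist condition; the C4 axiom □□q → □q defines it.
Suppose □□q→□q is valid. Take Rxy and set V(q)={w : xR²w}. Then □□q at x, so □q at x, so q at y, i.e. ∃z(Rxz∧Rzy).

Yes, by □□q → □q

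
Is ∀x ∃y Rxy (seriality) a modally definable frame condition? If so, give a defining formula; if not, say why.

Yes, by □p → ◇p

This is a Sahlqvist condition; the D axiom □p → ◇p defines it.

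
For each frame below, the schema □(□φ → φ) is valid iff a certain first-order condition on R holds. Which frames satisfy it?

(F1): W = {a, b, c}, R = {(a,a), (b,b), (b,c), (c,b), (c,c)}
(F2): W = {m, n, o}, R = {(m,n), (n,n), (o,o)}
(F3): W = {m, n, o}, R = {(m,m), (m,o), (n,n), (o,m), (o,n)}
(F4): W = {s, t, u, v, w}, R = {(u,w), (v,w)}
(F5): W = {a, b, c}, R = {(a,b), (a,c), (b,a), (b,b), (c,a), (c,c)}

(F1), (F2)

This is the axiom for shift-reflexivity; its first-order frame correspondent is ∀x ∀y (Rxy → Ryy).
(F1): condition met.
(F2): condition met.
(F3): fails — Rmo but not Roo.
(F4): fails — Ruw but not Rww.
(F5): fails — Rba but not Raa.
Valid on: (F1), (F2).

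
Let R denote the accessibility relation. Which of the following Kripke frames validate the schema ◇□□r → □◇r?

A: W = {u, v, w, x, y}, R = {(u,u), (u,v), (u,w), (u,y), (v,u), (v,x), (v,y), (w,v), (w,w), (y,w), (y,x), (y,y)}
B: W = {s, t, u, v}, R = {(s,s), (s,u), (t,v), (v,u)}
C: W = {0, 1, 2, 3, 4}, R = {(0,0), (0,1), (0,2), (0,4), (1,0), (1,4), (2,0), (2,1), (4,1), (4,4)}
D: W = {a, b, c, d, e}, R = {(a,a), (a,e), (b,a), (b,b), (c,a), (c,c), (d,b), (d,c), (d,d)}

C

This is the axiom for a generalized confluence (Geach) condition; its first-order frame correspondent is ∀x ∀y ∀z ((xRy ∧ xRz) → ∃w (yR²w ∧ zRw)).
A: fails — vRu, vRx but no t with uR²t and xRt.
B: fails — sRs, sRu but no w with sR²w and uRw.
C: satisfies the condition.
D: fails — aRa, aRe but no w with aR²w and eRw.
Valid on: C.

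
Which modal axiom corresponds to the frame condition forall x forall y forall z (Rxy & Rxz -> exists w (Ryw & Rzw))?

A defining formula is ◇□q → □◇q (the .2 axiom).
Suppose ◇□q→□◇q is valid. Take Rxy, Rxz and set V(q)={w : Ryw}. Then □q at y so ◇□q at x, so □◇q at x, so ◇q at z, giving w with Rzw and Ryw.

◇□q → □◇q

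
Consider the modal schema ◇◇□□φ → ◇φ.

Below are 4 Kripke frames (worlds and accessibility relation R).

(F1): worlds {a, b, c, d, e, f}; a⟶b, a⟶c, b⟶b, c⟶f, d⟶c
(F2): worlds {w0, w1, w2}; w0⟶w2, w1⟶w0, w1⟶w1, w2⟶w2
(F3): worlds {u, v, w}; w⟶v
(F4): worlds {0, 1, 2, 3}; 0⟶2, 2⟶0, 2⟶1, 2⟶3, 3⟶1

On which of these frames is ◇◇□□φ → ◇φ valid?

This is the axiom for a generalized confluence (Geach) condition; its first-order frame correspondent is ∀x ∀y (xR²y → ∃w (yR²w ∧ xRw)).
(F1): fails — aR²f but no w with fR²w and aRw.
(F2): fails — w1R²w0 but no w with w0R²w and w1Rw.
(F3): condition met.
(F4): fails — 0R²0 but no w with 0R²w and 0Rw.

(F3)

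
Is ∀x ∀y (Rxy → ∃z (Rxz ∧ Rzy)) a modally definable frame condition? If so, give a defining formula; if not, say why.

Definable; □□r → □r defines it

Yes: it is density, defined by the C4 schema □□r → □r.
Suppose □□r→□r is valid. Take Rxy and set V(r)={w : xR²w}. Then □□r at x, so □r at x, so r at y, i.e. ∃z(Rxz∧Rzy).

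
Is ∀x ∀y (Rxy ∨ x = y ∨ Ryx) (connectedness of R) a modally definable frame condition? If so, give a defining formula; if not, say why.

Not definable by any modal formula

Modal frame validity is preserved under disjoint unions.
Take 3 disjoint single-world reflexive frames: each is trivially connected, but their disjoint union has 3 worlds with no edge between distinct components, so it is not connected.
So no modal formula (or set of formulas) defines exactly the connected frames.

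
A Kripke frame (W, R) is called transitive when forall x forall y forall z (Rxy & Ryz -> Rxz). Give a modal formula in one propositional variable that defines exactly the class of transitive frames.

The condition is transitivity. The 4 schema □ψ → □□ψ defines it.
Suppose □ψ→□□ψ is valid. Take Rxy, Ryz and set V(ψ)={w : Rxw}. Then □ψ at x, so □□ψ at x, so □ψ at y, so ψ at z, i.e. Rxz.

□ψ → □□ψ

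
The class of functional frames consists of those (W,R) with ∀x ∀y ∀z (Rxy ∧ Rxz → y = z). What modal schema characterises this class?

A defining formula is ◇s → □s (the CD axiom).
Suppose ◇s→□s is valid. Take Rxy, Rxz and set V(s)={y}. Then ◇s at x, so □s at x, so s at z, i.e. z=y.

◇s → □s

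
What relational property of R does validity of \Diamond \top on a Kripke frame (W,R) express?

seriality: \forall x \exists y Rxy

This schema is equivalent to the D axiom □ψ → ◇ψ.
It corresponds to seriality: \forall x \exists y Rxy.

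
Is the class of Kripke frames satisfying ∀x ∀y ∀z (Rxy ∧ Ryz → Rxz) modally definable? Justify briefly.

Yes, by □p → □□p

Yes: it is transitivity, defined by the 4 schema □p → □□p.
Suppose □p→□□p is valid. Take Rxy, Ryz and set V(p)={w : Rxw}. Then □p at x, so □□p at x, so □p at y, so p at z, i.e. Rxz.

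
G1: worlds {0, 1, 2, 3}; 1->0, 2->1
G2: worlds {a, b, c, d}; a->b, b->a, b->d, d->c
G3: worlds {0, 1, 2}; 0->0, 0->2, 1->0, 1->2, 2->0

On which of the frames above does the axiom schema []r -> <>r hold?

G3

This is the axiom for seriality; its first-order frame correspondent is forall x exists y Rxy.
G1: fails — world 0 has no successor.
G2: fails — world c has no successor.
G3: holds.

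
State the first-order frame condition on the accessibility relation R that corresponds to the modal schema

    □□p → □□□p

This is a Sahlqvist (Geach-type) schema ◇^0□^2p → □^3◇^0p.
First-order correspondent: ∀x ∀z (xR³z → ∃w (xR²w ∧ z = w)).

∀x ∀z (xR³z → ∃w (xR²w ∧ z = w))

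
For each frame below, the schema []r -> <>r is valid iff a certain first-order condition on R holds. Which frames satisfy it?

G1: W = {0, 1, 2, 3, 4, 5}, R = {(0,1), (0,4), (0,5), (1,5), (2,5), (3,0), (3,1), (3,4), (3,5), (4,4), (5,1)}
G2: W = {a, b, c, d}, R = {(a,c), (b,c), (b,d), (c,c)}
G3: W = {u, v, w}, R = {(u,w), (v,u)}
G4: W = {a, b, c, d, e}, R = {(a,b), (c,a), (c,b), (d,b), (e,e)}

G1

This is the axiom for seriality; its first-order frame correspondent is forall x exists y Rxy.
G1: satisfies the condition.
G2: fails — world d has no successor.
G3: fails — world w has no successor.
G4: fails — world b has no successor.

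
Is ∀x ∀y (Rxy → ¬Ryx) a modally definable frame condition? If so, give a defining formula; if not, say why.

Modal frame validity is preserved under surjective bounded morphisms.
The 4-cycle (worlds s,t,u,v with s→t→u→v→s) is asymmetric. Mapping every world to a single reflexive point • is a surjective bounded morphism, and the reflexive point is not asymmetric (R•• but asymmetry requires ¬R••).
So the class is not modally definable.

Not modally definable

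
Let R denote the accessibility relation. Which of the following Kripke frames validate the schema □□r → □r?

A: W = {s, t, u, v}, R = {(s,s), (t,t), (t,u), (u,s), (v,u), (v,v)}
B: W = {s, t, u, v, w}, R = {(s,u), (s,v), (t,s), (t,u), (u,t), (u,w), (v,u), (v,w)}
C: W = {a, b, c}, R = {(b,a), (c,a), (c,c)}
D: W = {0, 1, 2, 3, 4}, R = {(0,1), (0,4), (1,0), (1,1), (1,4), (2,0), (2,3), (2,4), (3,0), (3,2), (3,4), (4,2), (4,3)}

The schema corresponds to density: ∀x ∀y (Rxy → ∃z (Rxz ∧ Rzy)).
A: condition met.
B: fails — Ruw but no z with Ruz and Rzw.
C: fails — Rba but no z with Rbz and Rza.
D: condition met.
Valid on: A, D.

A, D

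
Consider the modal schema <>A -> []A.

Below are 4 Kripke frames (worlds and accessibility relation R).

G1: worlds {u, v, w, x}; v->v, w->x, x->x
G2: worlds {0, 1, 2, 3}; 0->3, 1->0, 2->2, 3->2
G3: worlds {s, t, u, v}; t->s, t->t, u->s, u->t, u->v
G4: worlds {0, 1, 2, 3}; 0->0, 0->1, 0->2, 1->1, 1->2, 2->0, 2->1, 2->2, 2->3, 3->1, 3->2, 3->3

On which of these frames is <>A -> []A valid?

Frame correspondent (Sahlqvist): forall x forall y forall z (Rxy & Rxz -> y = z) — i.e. partial functionality.
G1: condition met.
G2: condition met.
G3: fails — t sees both s and t.
G4: fails — 0 sees both 0 and 1.

G1, G2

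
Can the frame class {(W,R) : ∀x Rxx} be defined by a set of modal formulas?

Yes: it is reflexivity, defined by the T schema □p → p.
Suppose □p→p is valid. At any x set V(p)={w : Rxw}. Then □p holds at x, so p holds at x, i.e. Rxx.

Yes, by □p → p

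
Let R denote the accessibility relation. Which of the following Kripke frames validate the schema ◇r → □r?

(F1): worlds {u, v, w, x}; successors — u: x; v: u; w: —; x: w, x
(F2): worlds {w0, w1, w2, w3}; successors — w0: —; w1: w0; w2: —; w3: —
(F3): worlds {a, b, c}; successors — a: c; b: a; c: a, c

The schema corresponds to partial functionality: ∀x ∀y ∀z (Rxy ∧ Rxz → y = z).
(F1): fails — x sees both w and x.
(F2): ✓.
(F3): fails — c sees both a and c.
Valid on: (F2).

(F2)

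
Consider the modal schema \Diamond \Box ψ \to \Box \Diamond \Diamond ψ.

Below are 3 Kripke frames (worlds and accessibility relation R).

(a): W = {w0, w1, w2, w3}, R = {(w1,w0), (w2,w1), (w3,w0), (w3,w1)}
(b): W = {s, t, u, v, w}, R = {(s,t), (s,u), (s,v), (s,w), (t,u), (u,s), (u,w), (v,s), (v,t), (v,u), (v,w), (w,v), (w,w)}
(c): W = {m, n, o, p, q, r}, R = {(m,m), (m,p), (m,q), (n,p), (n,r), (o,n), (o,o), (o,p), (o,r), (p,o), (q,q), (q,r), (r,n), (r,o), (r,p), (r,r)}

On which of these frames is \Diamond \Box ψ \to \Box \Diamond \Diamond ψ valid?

Frame correspondent (Sahlqvist): \forall x \forall y \forall z ((xRy \wedge xRz) \to \exists w (yRw \wedge z R^2 w)) — i.e. a generalized confluence (Geach) condition.
(a): fails — w1Rw0, w1Rw0 but no w with w0Rw and w0R²w.
(b): fails — sRt, sRt but no w* with tRw* and tR²w*.
(c): condition met.
Valid on: (c).

(c)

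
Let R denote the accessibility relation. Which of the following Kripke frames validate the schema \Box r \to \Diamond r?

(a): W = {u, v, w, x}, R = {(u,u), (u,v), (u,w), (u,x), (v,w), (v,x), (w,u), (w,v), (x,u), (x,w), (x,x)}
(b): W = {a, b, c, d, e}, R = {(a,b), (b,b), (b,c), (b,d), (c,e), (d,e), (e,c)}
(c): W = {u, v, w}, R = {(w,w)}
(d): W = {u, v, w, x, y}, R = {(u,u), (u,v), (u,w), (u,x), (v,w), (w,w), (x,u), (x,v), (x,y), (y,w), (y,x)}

The schema corresponds to seriality: \forall x \exists y Rxy.
(a): ✓.
(b): ✓.
(c): fails — world u has no successor.
(d): ✓.

(a), (b), (d)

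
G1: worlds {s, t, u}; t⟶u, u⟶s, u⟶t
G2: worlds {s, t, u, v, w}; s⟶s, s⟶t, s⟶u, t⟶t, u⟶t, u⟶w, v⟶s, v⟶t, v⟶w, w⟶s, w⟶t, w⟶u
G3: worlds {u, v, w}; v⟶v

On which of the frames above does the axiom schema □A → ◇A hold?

G2

This is the axiom for seriality; its first-order frame correspondent is ∀x ∃y Rxy.
G1: fails — world s has no successor.
G2: holds.
G3: fails — world u has no successor.
Valid on: G2.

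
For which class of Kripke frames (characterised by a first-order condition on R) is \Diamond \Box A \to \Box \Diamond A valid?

Convergence

Suppose ◇□A→□◇A is valid. Take Rxy, Rxz and set V(A)={w : Ryw}. Then □A at y so ◇□A at x, so □◇A at x, so ◇A at z, giving w with Rzw and Ryw.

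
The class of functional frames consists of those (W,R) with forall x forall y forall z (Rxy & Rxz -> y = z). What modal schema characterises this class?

This is partial functionality; the standard corresponding axiom is CD: ◇s → □s.

◇s → □s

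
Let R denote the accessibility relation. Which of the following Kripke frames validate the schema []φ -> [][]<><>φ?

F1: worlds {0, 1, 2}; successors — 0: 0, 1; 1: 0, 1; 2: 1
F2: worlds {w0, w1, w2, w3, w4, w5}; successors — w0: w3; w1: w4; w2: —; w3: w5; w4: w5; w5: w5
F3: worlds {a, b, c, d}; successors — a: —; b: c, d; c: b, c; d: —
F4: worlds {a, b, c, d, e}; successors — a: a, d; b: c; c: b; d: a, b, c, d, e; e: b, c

F1

Frame correspondent (Sahlqvist): forall x forall z (x R^2 z -> exists w (xRw & z R^2 w)) — i.e. a generalized confluence (Geach) condition.
F1: ✓.
F2: fails — w0R²w5 but no w with w0Rw and w5R²w.
F3: fails — cR²d but no w with cRw and dR²w.
F4: fails — aR²b but no w with aRw and bR²w.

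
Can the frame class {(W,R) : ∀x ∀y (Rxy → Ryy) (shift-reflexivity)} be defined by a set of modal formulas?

Definable; □(□r → r) defines it

Yes: it is shift-reflexivity, defined by the T□ schema □(□r → r).
Suppose □(□r→r) is valid. Take Rxy and set V(r)={w : Ryw}. Then at y, □r holds; since □(□r→r) at x, □r→r at y, so r at y, i.e. Ryy.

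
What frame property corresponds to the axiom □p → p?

This is the T axiom.
It corresponds to reflexivity: ∀x Rxx.

Reflexivity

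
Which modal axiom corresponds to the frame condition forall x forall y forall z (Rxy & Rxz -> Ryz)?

◇ψ → □◇ψ

A defining formula is ◇ψ → □◇ψ (the 5 axiom).
Suppose ◇ψ→□◇ψ is valid. Take Rxy, Rxz and set V(ψ)={y}. Then ◇ψ at x, so □◇ψ at x, so ◇ψ at z, so some w with Rzw has ψ; w=y, i.e. Rzy. By symmetry of the argument, Ryz.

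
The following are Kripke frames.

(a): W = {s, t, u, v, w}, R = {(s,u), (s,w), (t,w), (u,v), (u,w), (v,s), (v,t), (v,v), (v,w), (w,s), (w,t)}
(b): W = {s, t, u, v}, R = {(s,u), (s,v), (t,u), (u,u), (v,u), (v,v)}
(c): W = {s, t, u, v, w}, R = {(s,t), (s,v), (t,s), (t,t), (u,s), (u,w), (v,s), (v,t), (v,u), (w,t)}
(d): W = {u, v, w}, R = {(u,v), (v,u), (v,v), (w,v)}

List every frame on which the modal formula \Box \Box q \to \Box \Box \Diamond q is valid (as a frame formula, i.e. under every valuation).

Frame correspondent (Sahlqvist): \forall x \forall z (x R^2 z \to \exists w (x R^2 w \wedge zRw)) — i.e. a generalized confluence (Geach) condition.
(a): fails — tR²s but no w* with tR²w* and sRw*.
(b): satisfies the condition.
(c): satisfies the condition.
(d): satisfies the condition.
Valid on: (b), (c), (d).

(b), (c), (d)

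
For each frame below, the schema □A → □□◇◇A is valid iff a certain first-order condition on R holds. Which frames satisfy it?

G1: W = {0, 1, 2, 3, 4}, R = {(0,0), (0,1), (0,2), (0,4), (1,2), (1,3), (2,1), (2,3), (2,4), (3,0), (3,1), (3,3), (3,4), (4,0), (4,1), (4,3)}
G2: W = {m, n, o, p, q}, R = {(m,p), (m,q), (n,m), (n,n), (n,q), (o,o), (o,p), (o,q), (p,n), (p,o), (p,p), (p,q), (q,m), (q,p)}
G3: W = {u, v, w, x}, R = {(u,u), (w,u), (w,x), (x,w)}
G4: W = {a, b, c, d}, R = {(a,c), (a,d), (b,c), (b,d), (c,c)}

G1, G2, G4

Frame correspondent (Sahlqvist): ∀x ∀z (xR²z → ∃w (xRw ∧ zR²w)) — i.e. a generalized confluence (Geach) condition.
G1: holds.
G2: holds.
G3: fails — xR²u but no t with xRt and uR²t.
G4: holds.
Valid on: G1, G2, G4.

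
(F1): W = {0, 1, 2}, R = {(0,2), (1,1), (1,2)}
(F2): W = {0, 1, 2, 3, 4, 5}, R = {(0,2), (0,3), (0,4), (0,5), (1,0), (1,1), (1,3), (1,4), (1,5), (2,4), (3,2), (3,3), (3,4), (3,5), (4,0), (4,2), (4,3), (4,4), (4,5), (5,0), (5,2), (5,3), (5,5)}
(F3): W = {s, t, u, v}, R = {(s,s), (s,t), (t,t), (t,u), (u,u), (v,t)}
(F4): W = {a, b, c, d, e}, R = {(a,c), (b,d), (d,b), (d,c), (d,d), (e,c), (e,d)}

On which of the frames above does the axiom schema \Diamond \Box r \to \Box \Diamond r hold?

The schema corresponds to convergence: \forall x \forall y \forall z (Rxy \wedge Rxz \to \exists w (Ryw \wedge Rzw)).
(F1): fails — R02 and R02 but 2 and 2 have no common successor.
(F2): fails — R02 and R05 but 2 and 5 have no common successor.
(F3): satisfies the condition.
(F4): fails — Rac and Rac but c and c have no common successor.

(F3)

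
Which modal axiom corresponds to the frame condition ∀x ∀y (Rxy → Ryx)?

A defining formula is s → □◇s (the B axiom).
Suppose s→□◇s is valid. Take Rxy and set V(s)={x}. Then s at x, so □◇s at x, so ◇s at y, so some z with Ryz has s; z=x, i.e. Ryx.

s → □◇s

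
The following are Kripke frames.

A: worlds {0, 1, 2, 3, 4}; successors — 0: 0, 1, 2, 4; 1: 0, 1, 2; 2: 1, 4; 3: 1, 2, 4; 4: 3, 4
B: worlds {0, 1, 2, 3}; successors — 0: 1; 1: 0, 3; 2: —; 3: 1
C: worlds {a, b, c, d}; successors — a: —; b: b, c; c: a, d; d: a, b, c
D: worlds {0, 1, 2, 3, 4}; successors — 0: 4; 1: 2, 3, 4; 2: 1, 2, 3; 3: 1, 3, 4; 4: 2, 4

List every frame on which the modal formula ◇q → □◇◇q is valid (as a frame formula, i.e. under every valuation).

B, D

This is the axiom for a generalized confluence (Geach) condition; its first-order frame correspondent is ∀x ∀y ∀z ((xRy ∧ xRz) → ∃w (y = w ∧ zR²w)).
A: fails — 0R0, 0R4 but no w with 0=w and 4R²w.
B: holds.
C: fails — cRa, cRa but no w with a=w and aR²w.
D: holds.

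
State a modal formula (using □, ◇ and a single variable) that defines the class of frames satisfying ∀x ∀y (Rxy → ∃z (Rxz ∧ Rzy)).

A defining formula is □□r → □r (the C4 axiom).

□□r → □r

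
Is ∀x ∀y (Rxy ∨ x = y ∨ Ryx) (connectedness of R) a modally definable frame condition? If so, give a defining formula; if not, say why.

If a class were modally definable it would be closed under disjoint unions (Goldblatt–Thomason).
Take 4 disjoint single-world reflexive frames: each is trivially connected, but their disjoint union has 4 worlds with no edge between distinct components, so it is not connected.
So no modal formula (or set of formulas) defines exactly the connected frames.

Not modally definable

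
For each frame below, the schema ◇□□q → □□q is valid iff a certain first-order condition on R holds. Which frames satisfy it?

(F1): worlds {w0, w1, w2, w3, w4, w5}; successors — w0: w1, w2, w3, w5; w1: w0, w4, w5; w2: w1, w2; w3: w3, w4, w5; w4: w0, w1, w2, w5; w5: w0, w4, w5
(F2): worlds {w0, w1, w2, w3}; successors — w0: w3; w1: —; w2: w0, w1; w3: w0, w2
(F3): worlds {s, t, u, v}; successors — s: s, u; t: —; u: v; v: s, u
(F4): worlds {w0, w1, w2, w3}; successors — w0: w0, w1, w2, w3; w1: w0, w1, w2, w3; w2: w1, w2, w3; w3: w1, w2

Frame correspondent (Sahlqvist): ∀x ∀y ∀z ((xRy ∧ xR²z) → ∃w (yR²w ∧ z = w)) — i.e. a generalized confluence (Geach) condition.
(F1): fails — w0Rw2, w0R²w3 but no w with w2R²w and w3=w.
(F2): fails — w0Rw3, w0R²w2 but no w with w3R²w and w2=w.
(F3): fails — sRu, sR²v but no w with uR²w and v=w.
(F4): condition met.
Valid on: (F4).

(F4)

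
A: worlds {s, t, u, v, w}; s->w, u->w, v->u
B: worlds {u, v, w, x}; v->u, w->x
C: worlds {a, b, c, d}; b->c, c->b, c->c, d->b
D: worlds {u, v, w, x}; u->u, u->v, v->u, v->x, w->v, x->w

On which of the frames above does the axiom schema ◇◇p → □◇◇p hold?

B, C

The schema corresponds to a generalized confluence (Geach) condition: ∀x ∀y ∀z ((xR²y ∧ xRz) → ∃w (y = w ∧ zR²w)).
A: fails — vR²w, vRu but no w* with w=w* and uR²w*.
B: ✓.
C: ✓.
D: fails — uR²x, uRv but no t with x=t and vR²t.
Valid on: B, C.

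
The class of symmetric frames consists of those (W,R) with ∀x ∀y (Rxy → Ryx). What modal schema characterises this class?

The condition is symmetry. The B schema ψ → □◇ψ defines it.
Suppose ψ→□◇ψ is valid. Take Rxy and set V(ψ)={x}. Then ψ at x, so □◇ψ at x, so ◇ψ at y, so some z with Ryz has ψ; z=x, i.e. Ryx.

ψ → □◇ψ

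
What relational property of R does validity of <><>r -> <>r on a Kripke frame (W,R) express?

This is frame-equivalent to □r → □□r (substitute ¬r for r and contrapose).
Suppose □r→□□r is valid. Take Rxy, Ryz and set V(r)={w : Rxw}. Then □r at x, so □□r at x, so □r at y, so r at z, i.e. Rxz.
The converse is a direct semantic check.
Frame condition: forall x forall y forall z (Rxy & Ryz -> Rxz).

transitivity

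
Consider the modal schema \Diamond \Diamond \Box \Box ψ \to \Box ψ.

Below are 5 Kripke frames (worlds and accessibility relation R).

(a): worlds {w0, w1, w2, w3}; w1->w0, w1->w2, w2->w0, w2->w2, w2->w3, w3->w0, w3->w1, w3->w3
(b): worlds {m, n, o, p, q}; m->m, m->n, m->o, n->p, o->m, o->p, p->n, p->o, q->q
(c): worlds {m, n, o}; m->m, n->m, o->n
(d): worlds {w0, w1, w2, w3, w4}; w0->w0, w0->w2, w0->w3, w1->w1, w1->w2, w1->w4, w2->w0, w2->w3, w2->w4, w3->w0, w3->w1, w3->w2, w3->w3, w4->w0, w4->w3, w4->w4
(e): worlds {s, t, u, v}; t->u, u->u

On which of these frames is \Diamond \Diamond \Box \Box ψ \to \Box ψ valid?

(d), (e)

This is the axiom for a generalized confluence (Geach) condition; its first-order frame correspondent is \forall x \forall y \forall z ((x R^2 y \wedge xRz) \to \exists w (y R^2 w \wedge z = w)).
(a): fails — w1R²w0, w1Rw0 but no w with w0R²w and w0=w.
(b): fails — mR²n, mRm but no w with nR²w and m=w.
(c): fails — oR²m, oRn but no w with mR²w and n=w.
(d): ✓.
(e): ✓.
Valid on: (d), (e).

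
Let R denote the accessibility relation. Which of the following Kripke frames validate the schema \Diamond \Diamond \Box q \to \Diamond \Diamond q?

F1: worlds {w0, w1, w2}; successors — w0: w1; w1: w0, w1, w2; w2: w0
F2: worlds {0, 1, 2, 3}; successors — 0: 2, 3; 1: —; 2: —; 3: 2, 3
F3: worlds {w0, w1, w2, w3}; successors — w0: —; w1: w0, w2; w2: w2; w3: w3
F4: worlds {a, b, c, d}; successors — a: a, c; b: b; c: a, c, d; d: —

Frame correspondent (Sahlqvist): \forall x \forall y (x R^2 y \to \exists w (yRw \wedge x R^2 w)) — i.e. a generalized confluence (Geach) condition.
F1: holds.
F2: fails — 0R²2 but no w with 2Rw and 0R²w.
F3: holds.
F4: fails — aR²d but no w with dRw and aR²w.
Valid on: F1, F3.

F1, F3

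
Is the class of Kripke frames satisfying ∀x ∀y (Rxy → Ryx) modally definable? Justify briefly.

Yes: it is symmetry, defined by the B schema p → □◇p.
Suppose p→□◇p is valid. Take Rxy and set V(p)={x}. Then p at x, so □◇p at x, so ◇p at y, so some z with Ryz has p; z=x, i.e. Ryx.

Yes — defined by p → □◇p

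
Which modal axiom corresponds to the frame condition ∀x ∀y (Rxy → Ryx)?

q → □◇q

This is symmetry; the standard corresponding axiom is B: q → □◇q.
Suppose q→□◇q is valid. Take Rxy and set V(q)={x}. Then q at x, so □◇q at x, so ◇q at y, so some z with Ryz has q; z=x, i.e. Ryx.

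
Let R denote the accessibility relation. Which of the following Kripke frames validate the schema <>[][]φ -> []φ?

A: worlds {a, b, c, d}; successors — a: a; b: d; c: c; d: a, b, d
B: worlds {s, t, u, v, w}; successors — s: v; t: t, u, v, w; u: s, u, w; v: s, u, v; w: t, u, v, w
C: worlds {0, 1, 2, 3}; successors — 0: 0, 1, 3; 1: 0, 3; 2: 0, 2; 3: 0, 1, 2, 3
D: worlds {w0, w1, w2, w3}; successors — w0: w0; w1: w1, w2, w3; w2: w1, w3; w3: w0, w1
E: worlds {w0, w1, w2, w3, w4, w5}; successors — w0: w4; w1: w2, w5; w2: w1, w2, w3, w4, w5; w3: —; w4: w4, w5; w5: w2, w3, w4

The schema corresponds to a generalized confluence (Geach) condition: forall x forall y forall z ((xRy & xRz) -> exists w (y R^2 w & z = w)).
A: fails — dRa, dRb but no w with aR²w and b=w.
B: fails — tRv, tRt but no w* with vR²w* and t=w*.
C: satisfies the condition.
D: fails — w3Rw0, w3Rw1 but no w with w0R²w and w1=w.
E: fails — w2Rw3, w2Rw1 but no w with w3R²w and w1=w.

C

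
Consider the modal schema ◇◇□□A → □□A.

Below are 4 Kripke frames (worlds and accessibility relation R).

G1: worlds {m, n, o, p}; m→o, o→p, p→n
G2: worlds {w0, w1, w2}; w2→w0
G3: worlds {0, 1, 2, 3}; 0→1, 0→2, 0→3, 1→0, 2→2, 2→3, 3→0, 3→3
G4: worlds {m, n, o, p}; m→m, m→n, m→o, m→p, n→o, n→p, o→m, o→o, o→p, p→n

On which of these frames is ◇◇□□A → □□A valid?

G2

This is the axiom for a generalized confluence (Geach) condition; its first-order frame correspondent is ∀x ∀y ∀z ((xR²y ∧ xR²z) → ∃w (yR²w ∧ z = w)).
G1: fails — mR²p, mR²p but no w with pR²w and p=w.
G2: condition met.
G3: fails — 1R²2, 1R²1 but no w with 2R²w and 1=w.
G4: fails — mR²p, mR²m but no w with pR²w and m=w.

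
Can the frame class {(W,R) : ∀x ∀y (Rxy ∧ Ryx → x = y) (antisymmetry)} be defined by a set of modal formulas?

Any modally definable frame class is closed under surjective bounded morphisms.
The 6-cycle (worlds a,b,c,d,e,f with a→b→c→d→e→f→a) is antisymmetric. Sending even-indexed worlds to s and odd-indexed worlds to t is a surjective bounded morphism onto the two-world frame with s↔t, which is not antisymmetric.
So no modal formula (or set of formulas) defines exactly the antisymmetric frames.

No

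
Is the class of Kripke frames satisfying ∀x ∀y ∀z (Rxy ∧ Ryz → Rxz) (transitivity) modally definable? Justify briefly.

Yes: it is transitivity, defined by the 4 schema □p → □□p.
Suppose □p→□□p is valid. Take Rxy, Ryz and set V(p)={w : Rxw}. Then □p at x, so □□p at x, so □p at y, so p at z, i.e. Rxz.

Yes, by □p → □□p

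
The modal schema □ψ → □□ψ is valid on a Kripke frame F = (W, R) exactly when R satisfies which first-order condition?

Transitivity

Suppose □ψ→□□ψ is valid. Take Rxy, Ryz and set V(ψ)={w : Rxw}. Then □ψ at x, so □□ψ at x, so □ψ at y, so ψ at z, i.e. Rxz.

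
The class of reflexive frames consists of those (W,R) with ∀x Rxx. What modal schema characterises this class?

□ψ → ψ

A defining formula is □ψ → ψ (the T axiom).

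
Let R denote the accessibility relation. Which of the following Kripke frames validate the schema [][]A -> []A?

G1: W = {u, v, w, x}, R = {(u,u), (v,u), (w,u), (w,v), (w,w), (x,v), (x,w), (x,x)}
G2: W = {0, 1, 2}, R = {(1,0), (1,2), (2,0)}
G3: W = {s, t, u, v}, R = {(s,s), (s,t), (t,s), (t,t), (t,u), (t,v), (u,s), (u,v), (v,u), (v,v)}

G1, G3

The schema corresponds to density: forall x forall y (Rxy -> exists z (Rxz & Rzy)).
G1: ✓.
G2: fails — R12 but no z with R1z and Rz2.
G3: ✓.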